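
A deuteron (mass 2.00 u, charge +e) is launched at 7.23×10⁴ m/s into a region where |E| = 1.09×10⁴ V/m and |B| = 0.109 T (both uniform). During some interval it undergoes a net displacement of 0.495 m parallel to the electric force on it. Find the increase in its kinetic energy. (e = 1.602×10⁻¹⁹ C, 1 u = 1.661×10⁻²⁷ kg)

The magnetic force is always ⟂ v and does no work; only the electric force changes KE.
ΔKE = F_E · d = |q|E d = (1.602×10⁻¹⁹)(1.09×10⁴)(0.495) ≈ 8.64×10⁻¹⁶ J.

ΔKE ≈ 8.64×10⁻¹⁶ J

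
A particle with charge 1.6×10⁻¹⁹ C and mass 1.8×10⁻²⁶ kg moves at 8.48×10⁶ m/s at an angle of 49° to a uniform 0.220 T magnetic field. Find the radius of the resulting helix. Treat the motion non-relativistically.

v⊥ = v sinθ = 8.48×10⁶·sin49° ≈ 6.400×10⁶ m/s.
r = m v⊥/(|q|B) = (1.8×10⁻²⁶)(6.400×10⁶)/((1.6×10⁻¹⁹)(0.220)) ≈ 3.27 m.

r ≈ 3.27 m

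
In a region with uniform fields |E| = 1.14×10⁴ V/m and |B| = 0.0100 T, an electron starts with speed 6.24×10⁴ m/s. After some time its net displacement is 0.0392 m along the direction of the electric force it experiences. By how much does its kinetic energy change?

The magnetic force is always ⟂ v and does no work; only the electric force changes KE.
ΔKE = F_E · d = |q|E d = (1.602×10⁻¹⁹)(1.14×10⁴)(0.0392) ≈ 7.16×10⁻¹⁷ J.

ΔKE ≈ 7.16×10⁻¹⁷ J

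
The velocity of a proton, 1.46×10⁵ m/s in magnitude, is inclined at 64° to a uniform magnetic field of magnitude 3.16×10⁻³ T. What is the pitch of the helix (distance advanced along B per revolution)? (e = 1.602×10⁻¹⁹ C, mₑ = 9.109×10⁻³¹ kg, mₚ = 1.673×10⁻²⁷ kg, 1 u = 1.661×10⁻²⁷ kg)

v∥ = v cosθ = 1.46×10⁵·cos64° ≈ 6.400×10⁴ m/s.
T = 2πm/(|q|B) = 2π(1.673×10⁻²⁷)/((1.602×10⁻¹⁹)(3.16×10⁻³)) ≈ 2.076×10⁻⁵ s.
pitch = v∥ T = (6.400×10⁴)(2.076×10⁻⁵) ≈ 1.33 m.

p ≈ 1.33 m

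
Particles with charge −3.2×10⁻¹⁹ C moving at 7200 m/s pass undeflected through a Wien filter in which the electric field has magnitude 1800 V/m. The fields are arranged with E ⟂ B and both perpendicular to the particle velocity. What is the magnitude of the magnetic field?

Balance of forces in the selector: qE = qvB ⇒ B = E/v.
B = 1800/7200 = 0.25 T.

B = 0.25 T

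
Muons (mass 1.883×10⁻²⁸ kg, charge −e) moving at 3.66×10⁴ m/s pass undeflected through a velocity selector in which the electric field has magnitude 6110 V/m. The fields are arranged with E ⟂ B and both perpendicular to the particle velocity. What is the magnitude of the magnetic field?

B = 0.167 T

Balance of forces in the selector: qE = qvB ⇒ B = E/v.
B = 6110/3.66×10⁴ = 0.167 T.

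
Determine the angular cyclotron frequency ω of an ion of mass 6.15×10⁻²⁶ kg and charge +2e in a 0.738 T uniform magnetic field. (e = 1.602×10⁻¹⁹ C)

ω = |q|B/m.
ω = (3.204×10⁻¹⁹)(0.738)/6.15×10⁻²⁶ ≈ 3.84×10⁶ rad/s.

ω ≈ 3.84×10⁶ rad/s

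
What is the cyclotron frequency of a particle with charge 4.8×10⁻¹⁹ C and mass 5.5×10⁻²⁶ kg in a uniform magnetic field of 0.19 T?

f ≈ 2.6×10⁵ Hz

f = |q|B/(2πm).
f = (4.8×10⁻¹⁹)(0.19)/(2π·5.5×10⁻²⁶) ≈ 2.6×10⁵ Hz.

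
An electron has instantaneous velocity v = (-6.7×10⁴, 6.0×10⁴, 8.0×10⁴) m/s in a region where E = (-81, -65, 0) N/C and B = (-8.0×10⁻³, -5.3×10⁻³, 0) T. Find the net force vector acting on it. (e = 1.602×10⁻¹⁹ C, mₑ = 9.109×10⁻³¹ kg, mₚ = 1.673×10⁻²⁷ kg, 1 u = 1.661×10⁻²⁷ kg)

F ≈ (-5.49×10⁻¹⁷, 1.13×10⁻¹⁶, -1.34×10⁻¹⁶) N

v×B = (424, -640, 835) N/C.
E + v×B = (343, -705, 835) N/C.
F = q(E + v×B) = (−1.602×10⁻¹⁹ C)·(343, -705, 835) = (-5.49×10⁻¹⁷, 1.13×10⁻¹⁶, -1.34×10⁻¹⁶) N.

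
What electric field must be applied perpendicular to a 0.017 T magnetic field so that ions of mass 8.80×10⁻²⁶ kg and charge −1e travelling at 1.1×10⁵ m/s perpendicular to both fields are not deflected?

E = 1900 V/m

For straight-line motion qE = qvB, so E = vB.
E = 1.1×10⁵ × 0.017 = 1900 V/m.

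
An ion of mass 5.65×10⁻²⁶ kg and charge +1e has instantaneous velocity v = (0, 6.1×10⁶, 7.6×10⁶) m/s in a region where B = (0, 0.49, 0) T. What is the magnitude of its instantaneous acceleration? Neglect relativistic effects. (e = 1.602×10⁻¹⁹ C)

v×B = (-3.72×10⁶, 0, 0) N/C.
F = q v×B = (1.602×10⁻¹⁹ C)·(-3.72×10⁶, 0, 0) = (-5.97×10⁻¹³, 0, 0) N.
|a| = |F|/m = 5.966×10⁻¹³/5.65×10⁻²⁶ ≈ 1.06×10¹³ m/s².

|a| ≈ 1.06×10¹³ m/s²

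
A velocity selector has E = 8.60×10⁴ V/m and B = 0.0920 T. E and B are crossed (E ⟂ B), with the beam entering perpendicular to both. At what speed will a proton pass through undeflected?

v = 9.35×10⁵ m/s

Zero net Lorentz force requires |qE| = |q v×B|, i.e. E = vB.
v = E/B = 8.60×10⁴/0.0920 = 9.35×10⁵ m/s.
The result is independent of the particle's charge and mass.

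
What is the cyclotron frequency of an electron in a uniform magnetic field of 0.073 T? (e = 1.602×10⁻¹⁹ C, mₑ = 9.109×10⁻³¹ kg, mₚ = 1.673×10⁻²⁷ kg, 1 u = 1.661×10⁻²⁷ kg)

f = |q|B/(2πm).
f = (1.602×10⁻¹⁹)(0.073)/(2π·9.109×10⁻³¹) ≈ 2.0×10⁹ Hz.

f ≈ 2.0×10⁹ Hz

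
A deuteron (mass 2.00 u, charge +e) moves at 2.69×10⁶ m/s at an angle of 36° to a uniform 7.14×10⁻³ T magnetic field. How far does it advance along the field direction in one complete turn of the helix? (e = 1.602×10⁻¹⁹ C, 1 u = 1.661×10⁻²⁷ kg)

p ≈ 39.7 m

v∥ = v cosθ = 2.69×10⁶·cos36° ≈ 2.176×10⁶ m/s.
T = 2πm/(|q|B) = 2π(3.322×10⁻²⁷)/((1.602×10⁻¹⁹)(7.14×10⁻³)) ≈ 1.825×10⁻⁵ s.
pitch = v∥ T = (2.176×10⁶)(1.825×10⁻⁵) ≈ 39.7 m.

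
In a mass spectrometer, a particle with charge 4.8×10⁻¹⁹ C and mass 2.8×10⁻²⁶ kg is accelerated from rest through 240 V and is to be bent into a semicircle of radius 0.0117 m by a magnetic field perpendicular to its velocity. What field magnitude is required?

v = √(2|q|V/m) = √(2·4.8×10⁻¹⁹·240/2.8×10⁻²⁶) ≈ 9.071×10⁴ m/s.
B = mv/(|q|r) = (2.8×10⁻²⁶)(9.071×10⁴)/((4.8×10⁻¹⁹)(0.0117)) ≈ 0.452 T.

B ≈ 0.452 T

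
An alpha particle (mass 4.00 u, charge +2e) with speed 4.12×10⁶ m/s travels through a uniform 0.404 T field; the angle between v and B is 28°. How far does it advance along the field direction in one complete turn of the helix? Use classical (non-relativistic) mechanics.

p ≈ 1.17 m

v∥ = v cosθ = 4.12×10⁶·cos28° ≈ 3.638×10⁶ m/s.
T = 2πm/(|q|B) = 2π(6.644×10⁻²⁷)/((3.204×10⁻¹⁹)(0.404)) ≈ 3.225×10⁻⁷ s.
pitch = v∥ T = (3.638×10⁶)(3.225×10⁻⁷) ≈ 1.17 m.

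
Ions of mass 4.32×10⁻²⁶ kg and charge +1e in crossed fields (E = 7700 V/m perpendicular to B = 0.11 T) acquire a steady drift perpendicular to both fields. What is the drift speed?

The steady drift has the magnetic force balancing the electric force, so v_d = E/B.
v_d = 7700/0.11 = 7.0×10⁴ m/s.

v_d ≈ 7.0×10⁴ m/s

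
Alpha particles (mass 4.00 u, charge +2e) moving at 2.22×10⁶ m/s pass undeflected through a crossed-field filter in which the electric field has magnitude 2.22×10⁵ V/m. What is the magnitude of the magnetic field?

B = 0.100 T

Balance of forces in the selector: qE = qvB ⇒ B = E/v.
B = 2.22×10⁵/2.22×10⁶ = 0.100 T.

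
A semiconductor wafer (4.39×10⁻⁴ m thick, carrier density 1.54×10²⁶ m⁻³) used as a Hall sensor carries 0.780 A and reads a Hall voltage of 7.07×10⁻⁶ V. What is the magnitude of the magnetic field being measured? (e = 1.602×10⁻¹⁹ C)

B ≈ 0.0982 T

From V_H = IB/(n e t), B = V_H n e t / I.
B = (7.07×10⁻⁶)(1.54×10²⁶)(1.602×10⁻¹⁹)(4.39×10⁻⁴)/0.780 ≈ 0.0982 T.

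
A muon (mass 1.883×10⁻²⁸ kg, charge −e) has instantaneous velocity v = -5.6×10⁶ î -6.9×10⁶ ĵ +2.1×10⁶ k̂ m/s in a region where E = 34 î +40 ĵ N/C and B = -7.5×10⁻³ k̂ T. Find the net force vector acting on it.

F ≈ (-8.30×10⁻¹⁵, 6.72×10⁻¹⁵, 0) N

v×B = (5.18×10⁴, -4.20×10⁴, 0) N/C.
E + v×B = (5.18×10⁴, -4.20×10⁴, 0) N/C.
F = q(E + v×B) = (−1.602×10⁻¹⁹ C)·(5.18×10⁴, -4.20×10⁴, 0) = (-8.30×10⁻¹⁵, 6.72×10⁻¹⁵, 0) N.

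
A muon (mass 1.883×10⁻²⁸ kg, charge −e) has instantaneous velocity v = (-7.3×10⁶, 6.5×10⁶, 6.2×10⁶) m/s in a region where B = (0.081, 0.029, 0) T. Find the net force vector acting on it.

F ≈ (2.88×10⁻¹⁴, -8.05×10⁻¹⁴, 1.18×10⁻¹³) N

v×B = (-1.80×10⁵, 5.02×10⁵, -7.38×10⁵) N/C.
F = q v×B = (−1.602×10⁻¹⁹ C)·(-1.80×10⁵, 5.02×10⁵, -7.38×10⁵) = (2.88×10⁻¹⁴, -8.05×10⁻¹⁴, 1.18×10⁻¹³) N.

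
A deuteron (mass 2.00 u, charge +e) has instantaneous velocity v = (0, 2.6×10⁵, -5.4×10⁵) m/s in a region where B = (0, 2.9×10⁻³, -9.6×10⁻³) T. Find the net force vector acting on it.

F ≈ (-1.49×10⁻¹⁶, 0, 0) N

v×B = (-930, 0, 0) N/C.
F = q v×B = (1.602×10⁻¹⁹ C)·(-930, 0, 0) = (-1.49×10⁻¹⁶, 0, 0) N.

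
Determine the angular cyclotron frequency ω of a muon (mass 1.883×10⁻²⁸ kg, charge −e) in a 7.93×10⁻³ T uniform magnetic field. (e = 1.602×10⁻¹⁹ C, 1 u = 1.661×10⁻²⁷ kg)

ω = |q|B/m.
ω = (1.602×10⁻¹⁹)(7.93×10⁻³)/1.883×10⁻²⁸ ≈ 6.75×10⁶ rad/s.

ω ≈ 6.75×10⁶ rad/s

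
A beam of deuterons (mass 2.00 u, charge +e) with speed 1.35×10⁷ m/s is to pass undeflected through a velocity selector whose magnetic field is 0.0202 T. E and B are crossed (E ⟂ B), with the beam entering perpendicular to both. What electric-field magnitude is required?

E = 2.73×10⁵ V/m

For straight-line motion qE = qvB, so E = vB.
E = 1.35×10⁷ × 0.0202 = 2.73×10⁵ V/m.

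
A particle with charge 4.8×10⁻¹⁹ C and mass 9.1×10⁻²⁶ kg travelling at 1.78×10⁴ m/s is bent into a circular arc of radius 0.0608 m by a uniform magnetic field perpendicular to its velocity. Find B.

B ≈ 0.0555 T

From |q|vB = mv²/r, B = mv/(|q|r).
B = (9.1×10⁻²⁶)(1.78×10⁴)/((4.8×10⁻¹⁹)(0.0608)) ≈ 0.0555 T.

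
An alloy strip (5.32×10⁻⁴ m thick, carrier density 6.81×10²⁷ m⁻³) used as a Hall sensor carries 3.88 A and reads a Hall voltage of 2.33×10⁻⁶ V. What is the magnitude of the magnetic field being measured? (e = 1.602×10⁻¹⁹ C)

B ≈ 0.349 T

From V_H = IB/(n e t), B = V_H n e t / I.
B = (2.33×10⁻⁶)(6.81×10²⁷)(1.602×10⁻¹⁹)(5.32×10⁻⁴)/3.88 ≈ 0.349 T.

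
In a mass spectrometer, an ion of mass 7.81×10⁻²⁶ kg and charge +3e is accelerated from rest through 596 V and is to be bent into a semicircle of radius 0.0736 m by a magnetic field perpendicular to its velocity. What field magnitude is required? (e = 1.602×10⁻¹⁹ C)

B ≈ 0.189 T

v = √(2|q|V/m) = √(2·4.806×10⁻¹⁹·596/7.81×10⁻²⁶) ≈ 8.565×10⁴ m/s.
B = mv/(|q|r) = (7.81×10⁻²⁶)(8.565×10⁴)/((4.806×10⁻¹⁹)(0.0736)) ≈ 0.189 T.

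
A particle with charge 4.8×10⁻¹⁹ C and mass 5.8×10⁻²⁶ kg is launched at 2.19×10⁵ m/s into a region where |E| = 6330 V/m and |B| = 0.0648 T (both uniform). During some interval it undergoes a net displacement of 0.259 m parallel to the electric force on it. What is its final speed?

B does no work; ΔKE = |q|E d.
½mv_f² = ½mv₀² + |q|Ed = ½(5.8×10⁻²⁶)(2.19×10⁵)² + (4.8×10⁻¹⁹)(6330)(0.259) ≈ 1.391×10⁻¹⁵ J + 7.869×10⁻¹⁶ J ≈ 2.178×10⁻¹⁵ J.
v_f = √(2·2.178×10⁻¹⁵/5.8×10⁻²⁶) ≈ 2.74×10⁵ m/s.

v_f ≈ 2.74×10⁵ m/s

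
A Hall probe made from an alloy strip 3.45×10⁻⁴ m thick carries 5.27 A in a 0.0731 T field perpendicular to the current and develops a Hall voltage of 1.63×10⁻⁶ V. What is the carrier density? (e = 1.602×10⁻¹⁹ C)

From V_H = IB/(n e t), n = IB/(V_H e t).
n = (5.27)(0.0731)/((1.63×10⁻⁶)(1.602×10⁻¹⁹)(3.45×10⁻⁴)) ≈ 4.28×10²⁷ m⁻³.

n ≈ 4.28×10²⁷ m⁻³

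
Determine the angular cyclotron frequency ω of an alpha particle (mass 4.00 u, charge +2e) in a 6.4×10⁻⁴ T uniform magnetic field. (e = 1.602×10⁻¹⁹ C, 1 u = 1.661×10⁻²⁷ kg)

ω = |q|B/m.
ω = (3.204×10⁻¹⁹)(6.4×10⁻⁴)/6.644×10⁻²⁷ ≈ 3.1×10⁴ rad/s.

ω ≈ 3.1×10⁴ rad/s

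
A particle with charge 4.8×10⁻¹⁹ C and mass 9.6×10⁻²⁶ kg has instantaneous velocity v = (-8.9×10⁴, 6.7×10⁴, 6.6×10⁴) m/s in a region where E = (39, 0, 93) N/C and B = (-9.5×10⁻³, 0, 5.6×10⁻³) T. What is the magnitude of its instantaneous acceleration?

|a| ≈ 4.24×10⁹ m/s²

v×B = (375, -129, 636) N/C.
E + v×B = (414, -129, 730) N/C.
F = q(E + v×B) = (4.8×10⁻¹⁹ C)·(414, -129, 730) = (1.99×10⁻¹⁶, -6.17×10⁻¹⁷, 3.50×10⁻¹⁶) N.
|a| = |F|/m = 4.074×10⁻¹⁶/9.6×10⁻²⁶ ≈ 4.24×10⁹ m/s².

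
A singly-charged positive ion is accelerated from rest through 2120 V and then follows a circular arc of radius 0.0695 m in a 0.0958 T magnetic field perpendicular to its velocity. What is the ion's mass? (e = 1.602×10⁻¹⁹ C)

Combine |q|V = ½mv² and r = mv/(|q|B): eliminate v to get m = qB²r²/(2V).
m = (1.602×10⁻¹⁹)(0.0958)²(0.0695)²/(2·2120) ≈ 1.67×10⁻²⁷ kg.

m ≈ 1.67×10⁻²⁷ kg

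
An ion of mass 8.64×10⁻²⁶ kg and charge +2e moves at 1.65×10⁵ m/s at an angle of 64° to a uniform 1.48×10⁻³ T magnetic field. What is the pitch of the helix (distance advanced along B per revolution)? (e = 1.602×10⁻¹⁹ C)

v∥ = v cosθ = 1.65×10⁵·cos64° ≈ 7.233×10⁴ m/s.
T = 2πm/(|q|B) = 2π(8.64×10⁻²⁶)/((3.204×10⁻¹⁹)(1.48×10⁻³)) ≈ 1.145×10⁻³ s.
pitch = v∥ T = (7.233×10⁴)(1.145×10⁻³) ≈ 82.8 m.

p ≈ 82.8 m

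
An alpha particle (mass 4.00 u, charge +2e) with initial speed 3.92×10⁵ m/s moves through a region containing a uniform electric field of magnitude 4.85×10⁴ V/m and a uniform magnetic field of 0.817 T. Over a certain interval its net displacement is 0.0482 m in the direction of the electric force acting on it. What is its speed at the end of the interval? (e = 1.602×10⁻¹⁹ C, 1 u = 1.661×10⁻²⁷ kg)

v_f ≈ 6.16×10⁵ m/s

B does no work; ΔKE = |q|E d.
½mv_f² = ½mv₀² + |q|Ed = ½(6.644×10⁻²⁷)(3.92×10⁵)² + (3.204×10⁻¹⁹)(4.85×10⁴)(0.0482) ≈ 5.105×10⁻¹⁶ J + 7.490×10⁻¹⁶ J ≈ 1.259×10⁻¹⁵ J.
v_f = √(2·1.259×10⁻¹⁵/6.644×10⁻²⁷) ≈ 6.16×10⁵ m/s.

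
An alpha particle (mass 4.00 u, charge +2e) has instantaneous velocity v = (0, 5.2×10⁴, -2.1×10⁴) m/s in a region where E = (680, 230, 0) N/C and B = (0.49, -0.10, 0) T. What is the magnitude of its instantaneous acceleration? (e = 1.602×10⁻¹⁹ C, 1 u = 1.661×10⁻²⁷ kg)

v×B = (-2100, -1.03×10⁴, -2.55×10⁴) N/C.
E + v×B = (-1420, -1.01×10⁴, -2.55×10⁴) N/C.
F = q(E + v×B) = (3.204×10⁻¹⁹ C)·(-1420, -1.01×10⁴, -2.55×10⁴) = (-4.55×10⁻¹⁶, -3.22×10⁻¹⁵, -8.16×10⁻¹⁵) N.
|a| = |F|/m = 8.789×10⁻¹⁵/6.644×10⁻²⁷ ≈ 1.32×10¹² m/s².

|a| ≈ 1.32×10¹² m/s²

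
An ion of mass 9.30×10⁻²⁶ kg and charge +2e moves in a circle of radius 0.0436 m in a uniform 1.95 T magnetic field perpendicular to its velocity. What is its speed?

v ≈ 2.93×10⁵ m/s

From |q|vB = mv²/r, v = |q|Br/m.
v = (3.204×10⁻¹⁹)(1.95)(0.0436)/9.30×10⁻²⁶ ≈ 2.93×10⁵ m/s.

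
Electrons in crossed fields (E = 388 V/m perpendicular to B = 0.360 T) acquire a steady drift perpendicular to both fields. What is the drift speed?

v_d ≈ 1080 m/s

The E×B drift speed is v_d = E/B.
v_d = 388/0.360 = 1080 m/s.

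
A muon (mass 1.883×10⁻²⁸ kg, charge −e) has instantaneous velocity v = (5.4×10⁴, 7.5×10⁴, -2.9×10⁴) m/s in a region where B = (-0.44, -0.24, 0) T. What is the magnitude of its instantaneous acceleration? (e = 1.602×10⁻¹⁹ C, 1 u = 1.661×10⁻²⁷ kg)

|a| ≈ 2.11×10¹³ m/s²

v×B = (-6960, 1.28×10⁴, 2.00×10⁴) N/C.
F = q v×B = (−1.602×10⁻¹⁹ C)·(-6960, 1.28×10⁴, 2.00×10⁴) = (1.11×10⁻¹⁵, -2.04×10⁻¹⁵, -3.21×10⁻¹⁵) N.
|a| = |F|/m = 3.966×10⁻¹⁵/1.883×10⁻²⁸ ≈ 2.11×10¹³ m/s².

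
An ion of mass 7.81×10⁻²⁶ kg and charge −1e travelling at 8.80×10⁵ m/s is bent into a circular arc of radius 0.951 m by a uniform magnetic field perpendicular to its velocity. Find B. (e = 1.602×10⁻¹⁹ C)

From |q|vB = mv²/r, B = mv/(|q|r).
B = (7.81×10⁻²⁶)(8.80×10⁵)/((1.602×10⁻¹⁹)(0.951)) ≈ 0.451 T.

B ≈ 0.451 T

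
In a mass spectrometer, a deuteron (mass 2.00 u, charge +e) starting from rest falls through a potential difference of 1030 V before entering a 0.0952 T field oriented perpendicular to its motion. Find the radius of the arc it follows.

r ≈ 0.0687 m

Acceleration: |q|V = ½mv² ⇒ v = √(2|q|V/m) = √(2·1.602×10⁻¹⁹·1030/3.322×10⁻²⁷) ≈ 3.152×10⁵ m/s.
In the field: r = mv/(|q|B) = (3.322×10⁻²⁷)(3.152×10⁵)/((1.602×10⁻¹⁹)(0.0952)) ≈ 0.0687 m.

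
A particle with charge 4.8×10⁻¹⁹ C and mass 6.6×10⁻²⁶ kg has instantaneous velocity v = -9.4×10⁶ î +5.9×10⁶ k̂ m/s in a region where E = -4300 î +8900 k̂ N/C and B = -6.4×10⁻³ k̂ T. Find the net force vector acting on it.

F ≈ (-2.06×10⁻¹⁵, -2.89×10⁻¹⁴, 4.27×10⁻¹⁵) N

v×B = (0, -6.02×10⁴, 0) N/C.
E + v×B = (-4300, -6.02×10⁴, 8900) N/C.
F = q(E + v×B) = (4.8×10⁻¹⁹ C)·(-4300, -6.02×10⁴, 8900) = (-2.06×10⁻¹⁵, -2.89×10⁻¹⁴, 4.27×10⁻¹⁵) N.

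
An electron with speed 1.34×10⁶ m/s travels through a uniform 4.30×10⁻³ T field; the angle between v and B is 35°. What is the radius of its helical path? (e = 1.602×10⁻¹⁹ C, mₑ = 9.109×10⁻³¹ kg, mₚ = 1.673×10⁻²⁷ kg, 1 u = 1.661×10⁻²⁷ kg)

v⊥ = v sinθ = 1.34×10⁶·sin35° ≈ 7.686×10⁵ m/s.
r = m v⊥/(|q|B) = (9.109×10⁻³¹)(7.686×10⁵)/((1.602×10⁻¹⁹)(4.30×10⁻³)) ≈ 1.02×10⁻³ m.

r ≈ 1.02×10⁻³ m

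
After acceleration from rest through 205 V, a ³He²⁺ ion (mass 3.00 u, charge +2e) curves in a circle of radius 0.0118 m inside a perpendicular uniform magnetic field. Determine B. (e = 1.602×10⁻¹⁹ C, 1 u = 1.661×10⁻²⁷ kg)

B ≈ 0.214 T

v = √(2|q|V/m) = √(2·3.204×10⁻¹⁹·205/4.983×10⁻²⁷) ≈ 1.624×10⁵ m/s.
B = mv/(|q|r) = (4.983×10⁻²⁷)(1.624×10⁵)/((3.204×10⁻¹⁹)(0.0118)) ≈ 0.214 T.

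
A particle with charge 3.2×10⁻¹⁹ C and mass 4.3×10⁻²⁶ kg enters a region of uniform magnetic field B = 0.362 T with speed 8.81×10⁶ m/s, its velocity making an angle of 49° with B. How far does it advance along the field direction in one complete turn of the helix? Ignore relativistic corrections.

p ≈ 13.5 m

v∥ = v cosθ = 8.81×10⁶·cos49° ≈ 5.780×10⁶ m/s.
T = 2πm/(|q|B) = 2π(4.3×10⁻²⁶)/((3.2×10⁻¹⁹)(0.362)) ≈ 2.332×10⁻⁶ s.
pitch = v∥ T = (5.780×10⁶)(2.332×10⁻⁶) ≈ 13.5 m.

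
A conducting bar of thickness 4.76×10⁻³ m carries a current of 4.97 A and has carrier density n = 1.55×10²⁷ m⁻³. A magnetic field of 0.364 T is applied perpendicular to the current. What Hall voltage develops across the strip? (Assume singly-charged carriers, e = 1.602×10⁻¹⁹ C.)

V_H ≈ 1.53×10⁻⁶ V

V_H = IB/(n e t).
V_H = (4.97)(0.364)/((1.55×10²⁷)(1.602×10⁻¹⁹)(4.76×10⁻³)) ≈ 1.53×10⁻⁶ V.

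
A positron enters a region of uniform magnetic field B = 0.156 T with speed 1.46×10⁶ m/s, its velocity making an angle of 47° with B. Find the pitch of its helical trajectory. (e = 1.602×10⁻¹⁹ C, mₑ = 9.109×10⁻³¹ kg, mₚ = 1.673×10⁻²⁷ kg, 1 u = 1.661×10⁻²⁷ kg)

p ≈ 2.28×10⁻⁴ m

v∥ = v cosθ = 1.46×10⁶·cos47° ≈ 9.957×10⁵ m/s.
T = 2πm/(|q|B) = 2π(9.109×10⁻³¹)/((1.602×10⁻¹⁹)(0.156)) ≈ 2.290×10⁻¹⁰ s.
pitch = v∥ T = (9.957×10⁵)(2.290×10⁻¹⁰) ≈ 2.28×10⁻⁴ m.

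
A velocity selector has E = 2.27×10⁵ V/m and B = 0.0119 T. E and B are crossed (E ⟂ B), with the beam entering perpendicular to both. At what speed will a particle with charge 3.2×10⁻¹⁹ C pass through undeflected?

v = 1.91×10⁷ m/s

Straight-line motion ⇒ electric and magnetic forces cancel, so E = vB.
v = E/B = 2.27×10⁵/0.0119 = 1.91×10⁷ m/s.
The result is independent of the particle's charge and mass.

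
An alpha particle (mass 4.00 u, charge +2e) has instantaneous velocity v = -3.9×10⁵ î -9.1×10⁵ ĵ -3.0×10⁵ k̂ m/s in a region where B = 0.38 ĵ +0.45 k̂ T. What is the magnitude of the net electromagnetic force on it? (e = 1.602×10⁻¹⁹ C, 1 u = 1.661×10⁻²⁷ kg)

|F| ≈ 1.20×10⁻¹³ N

v×B = (-2.96×10⁵, 1.76×10⁵, -1.48×10⁵) N/C.
F = q v×B = (3.204×10⁻¹⁹ C)·(-2.96×10⁵, 1.76×10⁵, -1.48×10⁵) = (-9.47×10⁻¹⁴, 5.62×10⁻¹⁴, -4.75×10⁻¹⁴) N.
|F| = 1.20×10⁻¹³ N.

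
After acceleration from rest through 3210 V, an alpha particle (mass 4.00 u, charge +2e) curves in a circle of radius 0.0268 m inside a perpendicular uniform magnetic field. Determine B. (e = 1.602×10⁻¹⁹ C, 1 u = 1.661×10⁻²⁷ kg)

v = √(2|q|V/m) = √(2·3.204×10⁻¹⁹·3210/6.644×10⁻²⁷) ≈ 5.564×10⁵ m/s.
B = mv/(|q|r) = (6.644×10⁻²⁷)(5.564×10⁵)/((3.204×10⁻¹⁹)(0.0268)) ≈ 0.431 T.

B ≈ 0.431 T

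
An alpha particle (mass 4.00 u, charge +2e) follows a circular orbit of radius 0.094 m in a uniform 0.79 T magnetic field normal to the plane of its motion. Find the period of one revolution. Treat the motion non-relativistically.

T ≈ 1.6×10⁻⁷ s

The cyclotron period depends only on m, q, B: T = 2πm/(|q|B).
T = 2π(6.644×10⁻²⁷)/((3.204×10⁻¹⁹)(0.79)) ≈ 1.6×10⁻⁷ s.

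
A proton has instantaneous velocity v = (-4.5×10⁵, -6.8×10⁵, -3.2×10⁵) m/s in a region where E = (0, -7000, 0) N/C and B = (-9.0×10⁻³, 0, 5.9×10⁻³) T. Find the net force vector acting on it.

v×B = (-4010, 5540, -6120) N/C.
E + v×B = (-4010, -1460, -6120) N/C.
F = q(E + v×B) = (1.602×10⁻¹⁹ C)·(-4010, -1460, -6120) = (-6.43×10⁻¹⁶, -2.35×10⁻¹⁶, -9.80×10⁻¹⁶) N.

F ≈ (-6.43×10⁻¹⁶, -2.35×10⁻¹⁶, -9.80×10⁻¹⁶) N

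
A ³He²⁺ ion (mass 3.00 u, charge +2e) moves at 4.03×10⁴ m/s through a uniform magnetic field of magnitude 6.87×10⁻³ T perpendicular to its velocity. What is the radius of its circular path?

The magnetic force provides the centripetal force: |q|vB = mv²/r.
r = mv/(|q|B) = (4.983×10⁻²⁷)(4.03×10⁴)/((3.204×10⁻¹⁹)(6.87×10⁻³)) ≈ 0.0912 m.

r ≈ 0.0912 m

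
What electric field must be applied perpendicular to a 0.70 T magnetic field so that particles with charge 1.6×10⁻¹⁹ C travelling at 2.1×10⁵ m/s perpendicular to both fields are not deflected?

E = 1.5×10⁵ V/m

For straight-line motion qE = qvB, so E = vB.
E = 2.1×10⁵ × 0.70 = 1.5×10⁵ V/m.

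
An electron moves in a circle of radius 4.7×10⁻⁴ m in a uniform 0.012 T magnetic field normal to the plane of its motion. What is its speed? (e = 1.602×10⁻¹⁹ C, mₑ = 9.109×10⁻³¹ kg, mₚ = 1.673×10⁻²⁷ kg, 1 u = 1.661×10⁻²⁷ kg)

v ≈ 9.9×10⁵ m/s

From |q|vB = mv²/r, v = |q|Br/m.
v = (1.602×10⁻¹⁹)(0.012)(4.7×10⁻⁴)/9.109×10⁻³¹ ≈ 9.9×10⁵ m/s.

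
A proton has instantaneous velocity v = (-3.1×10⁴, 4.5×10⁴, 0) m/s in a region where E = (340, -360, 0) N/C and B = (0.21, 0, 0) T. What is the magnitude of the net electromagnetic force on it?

|F| ≈ 1.52×10⁻¹⁵ N

v×B = (0, 0, -9450) N/C.
E + v×B = (340, -360, -9450) N/C.
F = q(E + v×B) = (1.602×10⁻¹⁹ C)·(340, -360, -9450) = (5.45×10⁻¹⁷, -5.77×10⁻¹⁷, -1.51×10⁻¹⁵) N.
|F| = 1.52×10⁻¹⁵ N.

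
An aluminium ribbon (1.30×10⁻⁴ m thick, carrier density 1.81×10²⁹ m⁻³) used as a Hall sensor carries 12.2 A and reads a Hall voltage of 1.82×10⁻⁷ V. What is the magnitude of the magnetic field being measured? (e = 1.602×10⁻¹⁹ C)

From V_H = IB/(n e t), B = V_H n e t / I.
B = (1.82×10⁻⁷)(1.81×10²⁹)(1.602×10⁻¹⁹)(1.30×10⁻⁴)/12.2 ≈ 0.0562 T.

B ≈ 0.0562 T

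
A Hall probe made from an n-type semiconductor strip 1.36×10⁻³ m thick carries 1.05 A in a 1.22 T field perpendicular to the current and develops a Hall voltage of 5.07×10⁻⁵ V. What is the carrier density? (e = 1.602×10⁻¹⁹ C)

From V_H = IB/(n e t), n = IB/(V_H e t).
n = (1.05)(1.22)/((5.07×10⁻⁵)(1.602×10⁻¹⁹)(1.36×10⁻³)) ≈ 1.16×10²⁶ m⁻³.

n ≈ 1.16×10²⁶ m⁻³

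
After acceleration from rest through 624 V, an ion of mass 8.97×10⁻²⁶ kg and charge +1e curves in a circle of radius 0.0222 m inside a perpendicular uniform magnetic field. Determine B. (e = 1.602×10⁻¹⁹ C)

B ≈ 1.19 T

v = √(2|q|V/m) = √(2·1.602×10⁻¹⁹·624/8.97×10⁻²⁶) ≈ 4.721×10⁴ m/s.
B = mv/(|q|r) = (8.97×10⁻²⁶)(4.721×10⁴)/((1.602×10⁻¹⁹)(0.0222)) ≈ 1.19 T.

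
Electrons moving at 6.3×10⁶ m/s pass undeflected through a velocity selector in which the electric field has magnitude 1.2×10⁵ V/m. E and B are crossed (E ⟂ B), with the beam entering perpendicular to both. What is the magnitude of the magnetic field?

Balance of forces in the selector: qE = qvB ⇒ B = E/v.
B = 1.2×10⁵/6.3×10⁶ = 0.019 T.

B = 0.019 T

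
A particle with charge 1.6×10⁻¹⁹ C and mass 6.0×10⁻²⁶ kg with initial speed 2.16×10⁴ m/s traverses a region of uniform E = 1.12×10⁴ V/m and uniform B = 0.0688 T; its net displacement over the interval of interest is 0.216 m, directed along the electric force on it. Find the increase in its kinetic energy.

ΔKE ≈ 3.87×10⁻¹⁶ J

The magnetic force is always ⟂ v and does no work; only the electric force changes KE.
ΔKE = F_E · d = |q|E d = (1.6×10⁻¹⁹)(1.12×10⁴)(0.216) ≈ 3.87×10⁻¹⁶ J.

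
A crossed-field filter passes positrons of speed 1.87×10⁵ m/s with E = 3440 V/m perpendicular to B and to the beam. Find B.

B = 0.0184 T

Balance of forces in the selector: qE = qvB ⇒ B = E/v.
B = 3440/1.87×10⁵ = 0.0184 T.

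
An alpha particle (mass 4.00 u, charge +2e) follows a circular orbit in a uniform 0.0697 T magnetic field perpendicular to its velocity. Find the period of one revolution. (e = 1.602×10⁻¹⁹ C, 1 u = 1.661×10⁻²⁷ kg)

The cyclotron period depends only on m, q, B: T = 2πm/(|q|B).
T = 2π(6.644×10⁻²⁷)/((3.204×10⁻¹⁹)(0.0697)) ≈ 1.87×10⁻⁶ s.

T ≈ 1.87×10⁻⁶ s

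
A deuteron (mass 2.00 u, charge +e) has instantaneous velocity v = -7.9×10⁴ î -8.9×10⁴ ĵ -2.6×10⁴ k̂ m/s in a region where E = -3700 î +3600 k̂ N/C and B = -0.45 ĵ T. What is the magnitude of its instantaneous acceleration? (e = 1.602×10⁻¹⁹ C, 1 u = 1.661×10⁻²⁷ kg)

v×B = (-1.17×10⁴, 0, 3.56×10⁴) N/C.
E + v×B = (-1.54×10⁴, 0, 3.92×10⁴) N/C.
F = q(E + v×B) = (1.602×10⁻¹⁹ C)·(-1.54×10⁴, 0, 3.92×10⁴) = (-2.47×10⁻¹⁵, 0, 6.27×10⁻¹⁵) N.
|a| = |F|/m = 6.740×10⁻¹⁵/3.322×10⁻²⁷ ≈ 2.03×10¹² m/s².

|a| ≈ 2.03×10¹² m/s²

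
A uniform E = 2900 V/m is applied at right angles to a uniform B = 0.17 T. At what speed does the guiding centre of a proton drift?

The E×B drift speed is v_d = E/B.
v_d = 2900/0.17 = 1.7×10⁴ m/s.

v_d ≈ 1.7×10⁴ m/s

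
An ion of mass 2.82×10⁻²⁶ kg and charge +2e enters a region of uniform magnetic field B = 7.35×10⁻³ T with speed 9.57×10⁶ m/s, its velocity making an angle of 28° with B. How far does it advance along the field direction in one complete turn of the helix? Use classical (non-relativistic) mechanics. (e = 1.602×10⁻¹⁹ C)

p ≈ 636 m

v∥ = v cosθ = 9.57×10⁶·cos28° ≈ 8.450×10⁶ m/s.
T = 2πm/(|q|B) = 2π(2.82×10⁻²⁶)/((3.204×10⁻¹⁹)(7.35×10⁻³)) ≈ 7.524×10⁻⁵ s.
pitch = v∥ T = (8.450×10⁶)(7.524×10⁻⁵) ≈ 636 m.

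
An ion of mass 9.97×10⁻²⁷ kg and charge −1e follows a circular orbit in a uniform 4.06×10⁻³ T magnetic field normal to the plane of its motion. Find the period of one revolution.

T ≈ 9.63×10⁻⁵ s

The cyclotron period depends only on m, q, B: T = 2πm/(|q|B).
T = 2π(9.97×10⁻²⁷)/((1.602×10⁻¹⁹)(4.06×10⁻³)) ≈ 9.63×10⁻⁵ s.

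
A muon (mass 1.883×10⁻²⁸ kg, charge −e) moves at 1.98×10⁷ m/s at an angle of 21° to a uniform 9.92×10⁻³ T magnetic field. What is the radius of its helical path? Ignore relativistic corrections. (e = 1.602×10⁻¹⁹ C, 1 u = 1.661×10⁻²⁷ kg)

v⊥ = v sinθ = 1.98×10⁷·sin21° ≈ 7.096×10⁶ m/s.
r = m v⊥/(|q|B) = (1.883×10⁻²⁸)(7.096×10⁶)/((1.602×10⁻¹⁹)(9.92×10⁻³)) ≈ 0.841 m.

r ≈ 0.841 m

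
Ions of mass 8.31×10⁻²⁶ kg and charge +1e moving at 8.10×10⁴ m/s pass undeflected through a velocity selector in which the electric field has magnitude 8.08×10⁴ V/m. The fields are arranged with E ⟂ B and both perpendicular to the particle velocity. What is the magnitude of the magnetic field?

B = 0.998 T

Balance of forces in the selector: qE = qvB ⇒ B = E/v.
B = 8.08×10⁴/8.10×10⁴ = 0.998 T.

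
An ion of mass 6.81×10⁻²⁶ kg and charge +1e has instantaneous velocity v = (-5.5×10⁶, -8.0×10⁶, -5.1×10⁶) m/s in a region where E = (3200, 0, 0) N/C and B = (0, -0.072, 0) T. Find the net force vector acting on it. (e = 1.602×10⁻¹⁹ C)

F ≈ (-5.83×10⁻¹⁴, 0, 6.34×10⁻¹⁴) N

v×B = (-3.67×10⁵, 0, 3.96×10⁵) N/C.
E + v×B = (-3.64×10⁵, 0, 3.96×10⁵) N/C.
F = q(E + v×B) = (1.602×10⁻¹⁹ C)·(-3.64×10⁵, 0, 3.96×10⁵) = (-5.83×10⁻¹⁴, 0, 6.34×10⁻¹⁴) N.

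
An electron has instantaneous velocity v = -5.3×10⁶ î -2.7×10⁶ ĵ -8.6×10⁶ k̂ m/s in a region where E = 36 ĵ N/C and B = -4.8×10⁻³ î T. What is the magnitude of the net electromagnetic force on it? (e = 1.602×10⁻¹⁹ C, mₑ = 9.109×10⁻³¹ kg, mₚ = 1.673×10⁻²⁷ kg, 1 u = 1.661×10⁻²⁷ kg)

v×B = (0, 4.13×10⁴, -1.30×10⁴) N/C.
E + v×B = (0, 4.13×10⁴, -1.30×10⁴) N/C.
F = q(E + v×B) = (−1.602×10⁻¹⁹ C)·(0, 4.13×10⁴, -1.30×10⁴) = (0, -6.62×10⁻¹⁵, 2.08×10⁻¹⁵) N.
|F| = 6.94×10⁻¹⁵ N.

|F| ≈ 6.94×10⁻¹⁵ N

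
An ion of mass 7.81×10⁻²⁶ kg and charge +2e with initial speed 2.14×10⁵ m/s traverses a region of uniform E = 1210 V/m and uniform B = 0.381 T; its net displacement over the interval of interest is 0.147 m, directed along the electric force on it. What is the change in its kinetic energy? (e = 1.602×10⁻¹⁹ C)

The magnetic force is always ⟂ v and does no work; only the electric force changes KE.
ΔKE = F_E · d = |q|E d = (3.204×10⁻¹⁹)(1210)(0.147) ≈ 5.70×10⁻¹⁷ J.

ΔKE ≈ 5.70×10⁻¹⁷ J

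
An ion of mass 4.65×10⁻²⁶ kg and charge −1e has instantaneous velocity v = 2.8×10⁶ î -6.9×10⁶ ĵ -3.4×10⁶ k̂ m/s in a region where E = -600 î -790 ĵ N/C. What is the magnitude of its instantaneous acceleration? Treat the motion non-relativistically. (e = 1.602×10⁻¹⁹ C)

Only an electric field acts, so F = qE = (−1.602×10⁻¹⁹ C)·(-600, -790, 0) = (9.61×10⁻¹⁷, 1.27×10⁻¹⁶, 0) N.
|a| = |F|/m = 1.589×10⁻¹⁶/4.65×10⁻²⁶ ≈ 3.42×10⁹ m/s².

|a| ≈ 3.42×10⁹ m/s²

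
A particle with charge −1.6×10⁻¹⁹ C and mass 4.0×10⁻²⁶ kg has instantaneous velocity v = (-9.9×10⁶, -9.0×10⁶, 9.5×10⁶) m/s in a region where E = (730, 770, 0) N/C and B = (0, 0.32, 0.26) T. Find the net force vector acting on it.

F ≈ (8.61×10⁻¹³, -4.12×10⁻¹³, 5.07×10⁻¹³) N

v×B = (-5.38×10⁶, 2.57×10⁶, -3.17×10⁶) N/C.
E + v×B = (-5.38×10⁶, 2.57×10⁶, -3.17×10⁶) N/C.
F = q(E + v×B) = (−1.6×10⁻¹⁹ C)·(-5.38×10⁶, 2.57×10⁶, -3.17×10⁶) = (8.61×10⁻¹³, -4.12×10⁻¹³, 5.07×10⁻¹³) N.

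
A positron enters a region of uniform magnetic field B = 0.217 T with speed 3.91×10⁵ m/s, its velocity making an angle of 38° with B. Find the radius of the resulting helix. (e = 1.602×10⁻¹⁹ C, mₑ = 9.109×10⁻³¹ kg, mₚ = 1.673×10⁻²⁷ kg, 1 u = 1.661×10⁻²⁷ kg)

r ≈ 6.31×10⁻⁶ m

v⊥ = v sinθ = 3.91×10⁵·sin38° ≈ 2.407×10⁵ m/s.
r = m v⊥/(|q|B) = (9.109×10⁻³¹)(2.407×10⁵)/((1.602×10⁻¹⁹)(0.217)) ≈ 6.31×10⁻⁶ m.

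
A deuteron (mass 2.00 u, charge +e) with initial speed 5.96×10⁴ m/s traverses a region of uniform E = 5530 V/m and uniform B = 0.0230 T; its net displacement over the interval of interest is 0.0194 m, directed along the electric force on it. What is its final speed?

B does no work; ΔKE = |q|E d.
½mv_f² = ½mv₀² + |q|Ed = ½(3.322×10⁻²⁷)(5.96×10⁴)² + (1.602×10⁻¹⁹)(5530)(0.0194) ≈ 5.900×10⁻¹⁸ J + 1.719×10⁻¹⁷ J ≈ 2.309×10⁻¹⁷ J.
v_f = √(2·2.309×10⁻¹⁷/3.322×10⁻²⁷) ≈ 1.18×10⁵ m/s.

v_f ≈ 1.18×10⁵ m/s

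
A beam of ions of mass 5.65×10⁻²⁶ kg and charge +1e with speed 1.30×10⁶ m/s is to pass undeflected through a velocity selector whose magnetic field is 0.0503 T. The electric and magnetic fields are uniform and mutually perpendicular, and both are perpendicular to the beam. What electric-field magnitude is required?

For straight-line motion qE = qvB, so E = vB.
E = 1.30×10⁶ × 0.0503 = 6.54×10⁴ V/m.

E = 6.54×10⁴ V/m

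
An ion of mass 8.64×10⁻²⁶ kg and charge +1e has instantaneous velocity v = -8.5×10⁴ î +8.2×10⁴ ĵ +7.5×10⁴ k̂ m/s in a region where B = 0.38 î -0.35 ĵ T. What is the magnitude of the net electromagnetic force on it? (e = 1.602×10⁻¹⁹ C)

|F| ≈ 6.21×10⁻¹⁵ N

v×B = (2.62×10⁴, 2.85×10⁴, -1410) N/C.
F = q v×B = (1.602×10⁻¹⁹ C)·(2.62×10⁴, 2.85×10⁴, -1410) = (4.21×10⁻¹⁵, 4.57×10⁻¹⁵, -2.26×10⁻¹⁶) N.
|F| = 6.21×10⁻¹⁵ N.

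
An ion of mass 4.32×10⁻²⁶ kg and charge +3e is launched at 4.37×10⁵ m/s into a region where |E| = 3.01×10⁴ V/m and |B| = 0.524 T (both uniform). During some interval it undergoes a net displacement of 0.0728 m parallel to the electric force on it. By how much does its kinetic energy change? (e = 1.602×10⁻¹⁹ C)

ΔKE ≈ 1.05×10⁻¹⁵ J

The magnetic force is always ⟂ v and does no work; only the electric force changes KE.
ΔKE = F_E · d = |q|E d = (4.806×10⁻¹⁹)(3.01×10⁴)(0.0728) ≈ 1.05×10⁻¹⁵ J.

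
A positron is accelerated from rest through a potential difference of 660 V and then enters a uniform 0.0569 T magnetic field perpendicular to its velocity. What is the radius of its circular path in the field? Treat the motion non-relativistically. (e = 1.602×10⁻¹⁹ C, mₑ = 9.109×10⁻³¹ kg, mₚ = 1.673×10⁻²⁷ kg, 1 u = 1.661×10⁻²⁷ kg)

Acceleration: |q|V = ½mv² ⇒ v = √(2|q|V/m) = √(2·1.602×10⁻¹⁹·660/9.109×10⁻³¹) ≈ 1.524×10⁷ m/s.
In the field: r = mv/(|q|B) = (9.109×10⁻³¹)(1.524×10⁷)/((1.602×10⁻¹⁹)(0.0569)) ≈ 1.52×10⁻³ m.

r ≈ 1.52×10⁻³ m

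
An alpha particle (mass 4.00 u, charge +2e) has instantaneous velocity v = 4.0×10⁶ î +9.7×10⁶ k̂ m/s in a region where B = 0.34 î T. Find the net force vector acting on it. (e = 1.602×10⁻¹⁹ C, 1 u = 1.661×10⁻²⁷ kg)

F ≈ (0, 1.06×10⁻¹², 0) N

v×B = (0, 3.30×10⁶, 0) N/C.
F = q v×B = (3.204×10⁻¹⁹ C)·(0, 3.30×10⁶, 0) = (0, 1.06×10⁻¹², 0) N.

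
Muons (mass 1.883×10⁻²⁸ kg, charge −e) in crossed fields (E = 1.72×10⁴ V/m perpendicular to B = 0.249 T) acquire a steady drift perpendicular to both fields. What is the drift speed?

In crossed fields the guiding centre drifts at v_d = |E×B|/B² = E/B, independent of charge and mass.
v_d = 1.72×10⁴/0.249 = 6.91×10⁴ m/s.

v_d ≈ 6.91×10⁴ m/s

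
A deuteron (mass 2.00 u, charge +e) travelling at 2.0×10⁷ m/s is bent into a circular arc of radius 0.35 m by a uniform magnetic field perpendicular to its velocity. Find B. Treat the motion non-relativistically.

B ≈ 1.2 T

From |q|vB = mv²/r, B = mv/(|q|r).
B = (3.322×10⁻²⁷)(2.0×10⁷)/((1.602×10⁻¹⁹)(0.35)) ≈ 1.2 T.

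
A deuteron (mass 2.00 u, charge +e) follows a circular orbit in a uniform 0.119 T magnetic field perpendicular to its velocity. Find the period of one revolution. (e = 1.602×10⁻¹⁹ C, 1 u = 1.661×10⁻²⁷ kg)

T ≈ 1.09×10⁻⁶ s

The cyclotron period depends only on m, q, B: T = 2πm/(|q|B).
T = 2π(3.322×10⁻²⁷)/((1.602×10⁻¹⁹)(0.119)) ≈ 1.09×10⁻⁶ s.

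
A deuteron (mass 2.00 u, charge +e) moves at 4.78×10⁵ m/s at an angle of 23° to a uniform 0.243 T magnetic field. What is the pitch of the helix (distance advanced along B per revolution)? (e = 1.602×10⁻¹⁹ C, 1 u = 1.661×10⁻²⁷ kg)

p ≈ 0.236 m

v∥ = v cosθ = 4.78×10⁵·cos23° ≈ 4.400×10⁵ m/s.
T = 2πm/(|q|B) = 2π(3.322×10⁻²⁷)/((1.602×10⁻¹⁹)(0.243)) ≈ 5.362×10⁻⁷ s.
pitch = v∥ T = (4.400×10⁵)(5.362×10⁻⁷) ≈ 0.236 m.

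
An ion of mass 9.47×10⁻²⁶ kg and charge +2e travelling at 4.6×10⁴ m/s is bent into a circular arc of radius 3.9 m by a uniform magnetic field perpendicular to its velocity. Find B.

B ≈ 3.5×10⁻³ T

From |q|vB = mv²/r, B = mv/(|q|r).
B = (9.47×10⁻²⁶)(4.6×10⁴)/((3.204×10⁻¹⁹)(3.9)) ≈ 3.5×10⁻³ T.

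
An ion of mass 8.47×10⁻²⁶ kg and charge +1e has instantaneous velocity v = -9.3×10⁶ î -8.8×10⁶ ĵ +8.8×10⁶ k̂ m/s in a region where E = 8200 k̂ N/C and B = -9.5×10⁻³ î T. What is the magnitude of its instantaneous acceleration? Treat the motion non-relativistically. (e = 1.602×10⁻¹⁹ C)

|a| ≈ 2.13×10¹¹ m/s²

v×B = (0, -8.36×10⁴, -8.36×10⁴) N/C.
E + v×B = (0, -8.36×10⁴, -7.54×10⁴) N/C.
F = q(E + v×B) = (1.602×10⁻¹⁹ C)·(0, -8.36×10⁴, -7.54×10⁴) = (0, -1.34×10⁻¹⁴, -1.21×10⁻¹⁴) N.
|a| = |F|/m = 1.804×10⁻¹⁴/8.47×10⁻²⁶ ≈ 2.13×10¹¹ m/s².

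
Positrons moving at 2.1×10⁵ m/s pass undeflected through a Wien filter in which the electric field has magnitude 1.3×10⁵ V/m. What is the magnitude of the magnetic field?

Balance of forces in the selector: qE = qvB ⇒ B = E/v.
B = 1.3×10⁵/2.1×10⁵ = 0.62 T.

B = 0.62 T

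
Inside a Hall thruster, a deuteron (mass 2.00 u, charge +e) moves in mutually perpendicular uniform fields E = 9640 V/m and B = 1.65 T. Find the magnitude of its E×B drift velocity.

v_d ≈ 5840 m/s

In crossed fields the guiding centre drifts at v_d = |E×B|/B² = E/B, independent of charge and mass.
v_d = 9640/1.65 = 5840 m/s.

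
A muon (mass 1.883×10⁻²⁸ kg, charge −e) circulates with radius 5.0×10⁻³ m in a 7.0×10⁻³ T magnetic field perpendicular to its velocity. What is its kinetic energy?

KE ≈ 8.3×10⁻²⁰ J

v = |q|Br/m, then KE = ½mv² = (qBr)²/(2m).
v = (1.602×10⁻¹⁹)(7.0×10⁻³)(5.0×10⁻³)/1.883×10⁻²⁸ ≈ 2.978×10⁴ m/s.
KE = ½(1.883×10⁻²⁸)(2.978×10⁴)² ≈ 8.3×10⁻²⁰ J.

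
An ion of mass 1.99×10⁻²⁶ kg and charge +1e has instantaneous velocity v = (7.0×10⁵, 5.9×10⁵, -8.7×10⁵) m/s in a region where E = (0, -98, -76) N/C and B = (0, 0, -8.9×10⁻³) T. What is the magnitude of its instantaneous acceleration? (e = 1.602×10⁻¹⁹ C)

v×B = (-5250, 6230, 0) N/C.
E + v×B = (-5250, 6130, -76.0) N/C.
F = q(E + v×B) = (1.602×10⁻¹⁹ C)·(-5250, 6130, -76.0) = (-8.41×10⁻¹⁶, 9.82×10⁻¹⁶, -1.22×10⁻¹⁷) N.
|a| = |F|/m = 1.293×10⁻¹⁵/1.99×10⁻²⁶ ≈ 6.50×10¹⁰ m/s².

|a| ≈ 6.50×10¹⁰ m/s²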